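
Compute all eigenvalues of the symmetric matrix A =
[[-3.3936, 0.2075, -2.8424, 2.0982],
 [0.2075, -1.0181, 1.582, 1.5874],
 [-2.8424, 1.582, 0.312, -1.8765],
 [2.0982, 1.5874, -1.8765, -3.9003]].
sigma(A) ≈ {-6, -5, 0, 3}

A is real symmetric, so its spectrum consists of real eigenvalues. Expanding the characteristic polynomial of the displayed matrix gives
  det(λ I - A) = p(λ) = λ^4 + (8)λ^3 + (-3)λ^2 + (-90)λ + (0).
Solving p(λ) = 0 yields eigenvalues ≈ -6, -5, 0, 3. (A is shown rounded to 4 decimals, so these recover the underlying integer eigenvalues to within that precision.)
Verification: the trace of A = -8 equals the sum of eigenvalues -8, and det(A) ≈ -0.0004 matches the eigenvalue product 0.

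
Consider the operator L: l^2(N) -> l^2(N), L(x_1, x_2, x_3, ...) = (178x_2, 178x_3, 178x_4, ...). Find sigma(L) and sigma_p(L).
sigma(L) = closed disk {z in C : |z| ≤ 178}; sigma_p(L) = open disk {z in C : |z| < 178}

Note L = 178·V where V is the unit left shift (V x)_k = x_{k+1}; so sigma(L) = 178·sigma(V) and ||L|| = 178||V||. ||L x||^2 = 31684sum_{k≥2} |x_k|^2 ≤ 31684||x||^2, with equality on {x : x_1 = 0}, so ||L|| = 178. For any lambda with |lambda| < 178, set r = lambda/178 (|r| < 1); the vector x = (1, r, r^2, ...) is in l^2 and satisfies L x = 178(r, r^2, ...) = lambda x, so lambda is an eigenvalue. On the boundary |lambda| = 178 the geometric series diverges, so no l^2 eigenvector exists, but these lambda lie in the approximate point spectrum. Hence sigma(L) is the closed disk of radius 178 and sigma_p(L) is the open disk.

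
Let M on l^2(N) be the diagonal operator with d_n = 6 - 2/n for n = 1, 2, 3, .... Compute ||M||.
||M|| = 6

For a diagonal operator on l^2 with entries d_n, ||M|| = sup_n |d_n|. Here d_1 = 4, d_2 = 5, ..., and d_n = 6 - 2/n increases monotonically toward 6. All terms lie in [4, 6), so |d_n| = d_n and the supremum is the limit 6, which is not attained by any individual d_n. Hence ||M|| = 6.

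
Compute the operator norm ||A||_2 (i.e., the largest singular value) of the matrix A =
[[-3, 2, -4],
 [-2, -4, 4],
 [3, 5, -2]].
||A||_2 ≈ 8.8547 (= sqrt(largest eigenvalue of A^T A))

||A||_2 = sigma_max(A) = sqrt(lambda_max(A^T A)). Form the symmetric matrix M = A^T A =
[[22, 17, -2],
 [17, 45, -34],
 [-2, -34, 36]].
Its characteristic polynomial (trace, sum of principal 2x2 minors, determinant of M give the coefficients) is
  p(λ) = det(λ I - M) = λ^3 - 103λ^2 + 1953λ - 1936.
No integer candidate from the rational root theorem (±divisors of 1936) is a root, so the roots are irrational. The cubic discriminant is Δ = 9115054925 > 0, so there are three distinct real roots. p(1) = -85 and p(2) = 1566 have opposite signs, so a root lies in (1, 2); Newton's method refines it to λ ≈ 1.0487. p(23) = 663 and p(24) = -568 have opposite signs, so a root lies in (23, 24); Newton's method refines it to λ ≈ 23.5451. p(78) = -1702 and p(79) = 2567 have opposite signs, so a root lies in (78, 79); Newton's method refines it to λ ≈ 78.4062. Check (Vieta): the three roots sum to 103, matching tr M = 103.
So the eigenvalues of A^T A are ≈ 1.0487, 23.5451, 78.4062 (all ≥ 0, as they must be for A^T A). The largest is λ_max ≈ 78.4062, hence ||A||_2 = sqrt(λ_max) ≈ 8.8547.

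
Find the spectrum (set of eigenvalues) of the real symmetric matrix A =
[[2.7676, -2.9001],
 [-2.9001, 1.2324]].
sigma(A) ≈ {-1, 5}

A is real symmetric, so its spectrum consists of real eigenvalues. Expanding the characteristic polynomial of the displayed matrix gives
  det(λ I - A) = p(λ) = λ^2 + (-4)λ + (-5).
Solving p(λ) = 0 yields eigenvalues ≈ -1, 5. (A is shown rounded to 4 decimals, so these recover the underlying integer eigenvalues to within that precision.)
Verification: the trace of A = 4 equals the sum of eigenvalues 4, and det(A) ≈ -4.9998 matches the eigenvalue product -5.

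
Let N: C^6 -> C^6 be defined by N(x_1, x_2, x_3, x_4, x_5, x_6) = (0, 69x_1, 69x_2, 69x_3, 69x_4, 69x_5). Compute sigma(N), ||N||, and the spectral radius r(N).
sigma(N) = {0}; ||N|| = 69; r(N) = 0. (N is nilpotent with N^6 = 0.)

On C^6, N is a strictly lower-triangular matrix with 69 on the subdiagonal and zeros elsewhere, so its characteristic polynomial is lambda^6 and every eigenvalue is 0: sigma(N) = {0}. For the operator norm, N e_i = 69e_{i+1} for i = 1, ..., 5 and N e_6 = 0, so the singular values of N are 69 (with multiplicity 5) and 0; hence ||N|| = 69. The spectral radius r(N) = max|lambda| = 0. Note ||N|| > r(N) — characteristic of non-normal nilpotent operators. Indeed N^6 = 0.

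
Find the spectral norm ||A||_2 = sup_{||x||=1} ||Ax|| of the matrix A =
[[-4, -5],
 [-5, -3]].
||A||_2 = sqrt((75 + sqrt(4949))/2) ≈ 8.5249 (= sqrt(largest eigenvalue of A^T A))

||A||_2 = sigma_max(A) = sqrt(lambda_max(A^T A)). Form the symmetric matrix M = A^T A =
[[41, 35],
 [35, 34]].
Its characteristic polynomial (trace, determinant of M give the coefficients) is
  p(λ) = det(λ I - M) = λ^2 - 75λ + 169.
For λ^2 - 75λ + 169 the discriminant is 4949. It is nonnegative but not a perfect square, so the roots are real and irrational: λ = (75 ± sqrt(4949))/2 ≈ 72.6746, 2.3254.
So the eigenvalues of A^T A are ≈ 2.3254, 72.6746 (all ≥ 0, as they must be for A^T A). The largest is λ_max = (75 + sqrt(4949))/2 ≈ 72.6746, hence ||A||_2 = sqrt(λ_max) = sqrt((75 + sqrt(4949))/2) ≈ 8.5249.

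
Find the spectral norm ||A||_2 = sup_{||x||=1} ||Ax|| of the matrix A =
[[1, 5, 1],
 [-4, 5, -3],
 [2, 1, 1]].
||A||_2 ≈ 7.7394 (= sqrt(largest eigenvalue of A^T A))

||A||_2 = sigma_max(A) = sqrt(lambda_max(A^T A)). Form the symmetric matrix M = A^T A =
[[21, -13, 15],
 [-13, 51, -9],
 [15, -9, 11]].
Its characteristic polynomial (trace, sum of principal 2x2 minors, determinant of M give the coefficients) is
  p(λ) = det(λ I - M) = λ^3 - 83λ^2 + 1388λ - 256.
No integer candidate from the rational root theorem (±divisors of 256) is a root, so the roots are irrational. The cubic discriminant is Δ = 2519370000 > 0, so there are three distinct real roots. p(0) = -256 and p(1) = 1050 have opposite signs, so a root lies in (0, 1); Newton's method refines it to λ ≈ 0.1865. p(22) = 756 and p(23) = -72 have opposite signs, so a root lies in (22, 23); Newton's method refines it to λ ≈ 22.9145. p(59) = -1908 and p(60) = 224 have opposite signs, so a root lies in (59, 60); Newton's method refines it to λ ≈ 59.899. Check (Vieta): the three roots sum to 83, matching tr M = 83.
So the eigenvalues of A^T A are ≈ 0.1865, 22.9145, 59.899 (all ≥ 0, as they must be for A^T A). The largest is λ_max ≈ 59.899, hence ||A||_2 = sqrt(λ_max) ≈ 7.7394.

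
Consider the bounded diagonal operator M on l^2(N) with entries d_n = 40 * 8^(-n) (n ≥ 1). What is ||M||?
||M|| = 5 (attained at n = 1)

For M diagonal, ||M|| = sup_n |d_n|. The sequence d_n = 40 * 8^(-n) is positive and strictly decreasing (ratio 8^(-1) < 1), so the supremum is d_1 = 40/8 = 5. Hence ||M|| = 5.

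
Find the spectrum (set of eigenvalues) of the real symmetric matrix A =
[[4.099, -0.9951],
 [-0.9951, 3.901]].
sigma(A) ≈ {3, 5}

A is real symmetric, so its spectrum consists of real eigenvalues. Expanding the characteristic polynomial of the displayed matrix gives
  det(λ I - A) = p(λ) = λ^2 + (-8)λ + (15).
Solving p(λ) = 0 yields eigenvalues ≈ 3, 5. (A is shown rounded to 4 decimals, so these recover the underlying integer eigenvalues to within that precision.)
Verification: the trace of A = 8 equals the sum of eigenvalues 8, and det(A) ≈ 15.0000 matches the eigenvalue product 15.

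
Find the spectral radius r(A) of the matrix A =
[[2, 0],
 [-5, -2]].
r(A) = 2

The eigenvalues of A are the roots of its characteristic polynomial. With M = A (coefficients from the trace and determinant):
  p(λ) = det(λ I - M) = λ^2 - 4.
For λ^2 - 4 the discriminant is 16. It is a perfect square (4^2), so the roots are rational: λ = (0 ± 4)/2 = 2, -2.
Thus the eigenvalues (to 4 decimals) are 2 (modulus 2); -2 (modulus 2). The spectral radius is the largest modulus: r(A) = 2. (Cross-check: r(A) ≤ ||A||_2 ≈ 5.7016; equality holds whenever A is normal, though it can also hold for some non-normal A.)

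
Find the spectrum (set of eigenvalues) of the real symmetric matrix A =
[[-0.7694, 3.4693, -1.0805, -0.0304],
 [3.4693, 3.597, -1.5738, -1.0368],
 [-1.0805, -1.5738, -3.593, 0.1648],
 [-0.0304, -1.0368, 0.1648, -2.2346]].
sigma(A) ≈ {-4, -3, -2, 6}

A is real symmetric, so its spectrum consists of real eigenvalues. Expanding the characteristic polynomial of the displayed matrix gives
  det(λ I - A) = p(λ) = λ^4 + (3)λ^3 + (-28)λ^2 + (-132)λ + (-144.0011).
Solving p(λ) = 0 yields eigenvalues ≈ -4, -3, -2, 6. (A is shown rounded to 4 decimals, so these recover the underlying integer eigenvalues to within that precision.)
Verification: the trace of A = -3 equals the sum of eigenvalues -3, and det(A) ≈ -144.0011 matches the eigenvalue product -144.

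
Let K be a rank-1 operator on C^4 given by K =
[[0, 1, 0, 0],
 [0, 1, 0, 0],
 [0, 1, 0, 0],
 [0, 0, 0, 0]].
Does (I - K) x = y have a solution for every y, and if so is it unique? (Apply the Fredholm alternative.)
(I - K) is singular (det(I - K) = 0, i.e. 1 ∈ sigma(K)). (I - K) x = y is solvable iff y ⊥ ker((I - K)^*) = span{(0, 1, 0, 0)}, i.e. iff y_2 = 0. When solvable, the solutions are x = y + c·(1, 1, 1, 0), c arbitrary (ker(I - K) = span{(1, 1, 1, 0)}, dimension 1).

K has rank 1, so it is an outer product K = u v^T: every row of K is a multiple of one row vector. Reading off the entries, u = (1, 1, 1, 0) and v = (0, 1, 0, 0) (row i of K equals u_i·v^T). A rank-one matrix u v^T satisfies K u = u (v·u) and kills the (3)-dimensional subspace v^⊥, so its characteristic polynomial is lambda^3 (lambda - v·u) with v·u = tr K = 1. Hence the eigenvalues of I - K are 1 (multiplicity 3) and 1 - (1) = 0, so det(I - K) = 0. (Direct check: I - K =
[[1, -1, 0, 0],
 [0, 0, 0, 0],
 [0, -1, 1, 0],
 [0, 0, 0, 1]]
has determinant 0.) So 1 is an eigenvalue of K and (I - K) is not invertible. The finite-dimensional Fredholm alternative says: either (I - K) is invertible, or ker(I - K) ≠ {0} and then range(I - K) = ker((I - K)^*)^⊥, with dim ker(I - K) = dim ker((I - K)^*). We are in the second case, so we need both kernels. Kernel of I - K: (I - K) u = u - u (v·u) = u - u = 0, so ker(I - K) = span{u} = span{(1, 1, 1, 0)} (it is exactly 1-dimensional because rank(I - K) = 3). Kernel of the adjoint: K is real, so (I - K)^* = I - K^T = I - v u^T, and (I - v u^T) v = v - v (u·v) = 0; hence ker((I - K)^*) = span{v} = span{(0, 1, 0, 0)}. Therefore (I - K) x = y is solvable iff <y, v> = 0, i.e. iff y_2 = 0. When this holds, K y = u (v·y) = 0, so (I - K) y = y and x = y is a particular solution; the full solution set is the line x = y + c·u = y + c·(1, 1, 1, 0), c ∈ C.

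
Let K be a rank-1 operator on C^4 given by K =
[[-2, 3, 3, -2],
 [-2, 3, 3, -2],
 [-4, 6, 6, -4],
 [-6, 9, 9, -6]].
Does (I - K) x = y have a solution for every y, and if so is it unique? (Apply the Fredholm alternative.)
(I - K) is singular (det(I - K) = 0, i.e. 1 ∈ sigma(K)). (I - K) x = y is solvable iff y ⊥ ker((I - K)^*) = span{(-2, 3, 3, -2)}, i.e. iff -2y_1 + 3y_2 + 3y_3 - 2y_4 = 0. When solvable, the solutions are x = y + c·(1, 1, 2, 3), c arbitrary (ker(I - K) = span{(1, 1, 2, 3)}, dimension 1).

K has rank 1, so it is an outer product K = u v^T: every row of K is a multiple of one row vector. Reading off the entries, u = (1, 1, 2, 3) and v = (-2, 3, 3, -2) (row i of K equals u_i·v^T). A rank-one matrix u v^T satisfies K u = u (v·u) and kills the (3)-dimensional subspace v^⊥, so its characteristic polynomial is lambda^3 (lambda - v·u) with v·u = tr K = 1. Hence the eigenvalues of I - K are 1 (multiplicity 3) and 1 - (1) = 0, so det(I - K) = 0. (Direct check: I - K =
[[3, -3, -3, 2],
 [2, -2, -3, 2],
 [4, -6, -5, 4],
 [6, -9, -9, 7]]
has determinant 0.) So 1 is an eigenvalue of K and (I - K) is not invertible. The finite-dimensional Fredholm alternative says: either (I - K) is invertible, or ker(I - K) ≠ {0} and then range(I - K) = ker((I - K)^*)^⊥, with dim ker(I - K) = dim ker((I - K)^*). We are in the second case, so we need both kernels. Kernel of I - K: (I - K) u = u - u (v·u) = u - u = 0, so ker(I - K) = span{u} = span{(1, 1, 2, 3)} (it is exactly 1-dimensional because rank(I - K) = 3). Kernel of the adjoint: K is real, so (I - K)^* = I - K^T = I - v u^T, and (I - v u^T) v = v - v (u·v) = 0; hence ker((I - K)^*) = span{v} = span{(-2, 3, 3, -2)}. Therefore (I - K) x = y is solvable iff <y, v> = 0, i.e. iff -2y_1 + 3y_2 + 3y_3 - 2y_4 = 0. When this holds, K y = u (v·y) = 0, so (I - K) y = y and x = y is a particular solution; the full solution set is the line x = y + c·u = y + c·(1, 1, 2, 3), c ∈ C.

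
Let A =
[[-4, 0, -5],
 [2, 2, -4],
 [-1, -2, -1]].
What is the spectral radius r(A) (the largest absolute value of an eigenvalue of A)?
r(A) ≈ 4.7872

The eigenvalues of A are the roots of its characteristic polynomial. With M = A (coefficients from the trace, the sum of principal 2x2 minors, and det A):
  p(λ) = det(λ I - M) = λ^3 + 3λ^2 - 19λ - 50.
No integer candidate from the rational root theorem (±divisors of 50) is a root, so the roots are irrational. The cubic discriminant is Δ = 19885 > 0, so there are three distinct real roots. p(-5) = -5 and p(-4) = 10 have opposite signs, so a root lies in (-5, -4); Newton's method refines it to λ ≈ -4.7872. p(-3) = 7 and p(-2) = -8 have opposite signs, so a root lies in (-3, -2); Newton's method refines it to λ ≈ -2.4595. p(4) = -14 and p(5) = 55 have opposite signs, so a root lies in (4, 5); Newton's method refines it to λ ≈ 4.2467. Check (Vieta): the three roots sum to -3, matching tr M = -3.
Thus the eigenvalues (to 4 decimals) are -4.7872 (modulus 4.7872); -2.4595 (modulus 2.4595); 4.2467 (modulus 4.2467). The spectral radius is the largest modulus: r(A) ≈ 4.7872. (Cross-check: r(A) ≤ ||A||_2 ≈ 6.9583; equality holds whenever A is normal, though it can also hold for some non-normal A.)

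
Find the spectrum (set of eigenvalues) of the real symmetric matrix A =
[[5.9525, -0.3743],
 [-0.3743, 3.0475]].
sigma(A) ≈ {3, 6}

A is real symmetric, so its spectrum consists of real eigenvalues. Expanding the characteristic polynomial of the displayed matrix gives
  det(λ I - A) = p(λ) = λ^2 + (-9)λ + (18).
Solving p(λ) = 0 yields eigenvalues ≈ 3, 6. (A is shown rounded to 4 decimals, so these recover the underlying integer eigenvalues to within that precision.)
Verification: the trace of A = 9 equals the sum of eigenvalues 9, and det(A) ≈ 18.0001 matches the eigenvalue product 18.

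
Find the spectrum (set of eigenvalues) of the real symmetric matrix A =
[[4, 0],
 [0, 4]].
sigma(A) ≈ {4} (4 with multiplicity 2)

A is real symmetric, so its spectrum consists of real eigenvalues. Expanding the characteristic polynomial of the displayed matrix gives
  det(λ I - A) = p(λ) = λ^2 + (-8)λ + (16).
Solving p(λ) = 0 yields eigenvalues ≈ 4, 4. (A is shown rounded to 4 decimals, so these recover the underlying integer eigenvalues to within that precision.)
Verification: the trace of A = 8 equals the sum of eigenvalues 8, and det(A) ≈ 16.0000 matches the eigenvalue product 16.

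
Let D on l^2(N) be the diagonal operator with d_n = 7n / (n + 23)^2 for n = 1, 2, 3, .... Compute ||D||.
||D|| = 7/92 (attained at n = 23)

For D diagonal, ||D|| = sup_n |d_n|. Treat f(x) = 7x / (x + 23)^2 for real x > 0. By the quotient rule, f'(x) = 7(23 - x)/(x + 23)^3, which is positive for x < 23 and negative for x > 23. So f has a unique maximum at x = 23, and since 23 is a positive integer, the supremum over n ≥ 1 is attained at n = 23: d_23 = 7·23/(23 + 23)^2 = 7·23/2116 = 7/92. Hence ||D|| = 7/92.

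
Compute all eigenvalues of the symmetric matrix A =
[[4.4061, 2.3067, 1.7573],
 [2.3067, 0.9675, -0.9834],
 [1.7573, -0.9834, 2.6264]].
sigma(A) ≈ {-1, 3, 6}

A is real symmetric, so its spectrum consists of real eigenvalues. Expanding the characteristic polynomial of the displayed matrix gives
  det(λ I - A) = p(λ) = λ^3 + (-8)λ^2 + (9)λ + (18).
Solving p(λ) = 0 yields eigenvalues ≈ -1, 3, 6. (A is shown rounded to 4 decimals, so these recover the underlying integer eigenvalues to within that precision.)
Verification: the trace of A = 8 equals the sum of eigenvalues 8, and det(A) ≈ -18.0000 matches the eigenvalue product -18.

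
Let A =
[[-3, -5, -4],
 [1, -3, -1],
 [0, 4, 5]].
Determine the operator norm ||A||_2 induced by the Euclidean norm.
||A||_2 ≈ 9.6126 (= sqrt(largest eigenvalue of A^T A))

||A||_2 = sigma_max(A) = sqrt(lambda_max(A^T A)). Form the symmetric matrix M = A^T A =
[[10, 12, 11],
 [12, 50, 43],
 [11, 43, 42]].
Its characteristic polynomial (trace, sum of principal 2x2 minors, determinant of M give the coefficients) is
  p(λ) = det(λ I - M) = λ^3 - 102λ^2 + 906λ - 1764.
No integer candidate from the rational root theorem (±divisors of 1764) is a root, so the roots are irrational. The cubic discriminant is Δ = 927634464 > 0, so there are three distinct real roots. p(2) = -352 and p(3) = 63 have opposite signs, so a root lies in (2, 3); Newton's method refines it to λ ≈ 2.8138. p(6) = 216 and p(7) = -77 have opposite signs, so a root lies in (6, 7); Newton's method refines it to λ ≈ 6.7846. p(92) = -3052 and p(93) = 4653 have opposite signs, so a root lies in (92, 93); Newton's method refines it to λ ≈ 92.4016. Check (Vieta): the three roots sum to 102, matching tr M = 102.
So the eigenvalues of A^T A are ≈ 2.8138, 6.7846, 92.4016 (all ≥ 0, as they must be for A^T A). The largest is λ_max ≈ 92.4016, hence ||A||_2 = sqrt(λ_max) ≈ 9.6126.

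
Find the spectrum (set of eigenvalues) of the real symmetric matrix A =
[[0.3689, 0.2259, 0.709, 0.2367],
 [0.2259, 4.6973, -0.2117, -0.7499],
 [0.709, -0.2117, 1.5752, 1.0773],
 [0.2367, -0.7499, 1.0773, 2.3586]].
sigma(A) ≈ {0, 1, 3, 5}

A is real symmetric, so its spectrum consists of real eigenvalues. Expanding the characteristic polynomial of the displayed matrix gives
  det(λ I - A) = p(λ) = λ^4 + (-9)λ^3 + (23)λ^2 + (-15)λ + (0).
Solving p(λ) = 0 yields eigenvalues ≈ 0, 1, 3, 5. (A is shown rounded to 4 decimals, so these recover the underlying integer eigenvalues to within that precision.)
Verification: the trace of A = 9 equals the sum of eigenvalues 9, and det(A) ≈ 0.0004 matches the eigenvalue product 0.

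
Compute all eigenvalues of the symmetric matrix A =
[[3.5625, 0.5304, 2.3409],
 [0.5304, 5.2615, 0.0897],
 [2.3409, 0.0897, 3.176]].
sigma(A) ≈ {1, 5, 6}

A is real symmetric, so its spectrum consists of real eigenvalues. Expanding the characteristic polynomial of the displayed matrix gives
  det(λ I - A) = p(λ) = λ^3 + (-12)λ^2 + (41)λ + (-30).
Solving p(λ) = 0 yields eigenvalues ≈ 1, 5, 6. (A is shown rounded to 4 decimals, so these recover the underlying integer eigenvalues to within that precision.)
Verification: the trace of A = 12 equals the sum of eigenvalues 12, and det(A) ≈ 29.9998 matches the eigenvalue product 30.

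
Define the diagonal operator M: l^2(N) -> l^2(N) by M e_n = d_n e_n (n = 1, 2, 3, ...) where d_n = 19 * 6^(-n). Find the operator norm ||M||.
||M|| = 19/6 (attained at n = 1)

For M diagonal, ||M|| = sup_n |d_n|. The sequence d_n = 19 * 6^(-n) is positive and strictly decreasing (ratio 6^(-1) < 1), so the supremum is d_1 = 19/6. Hence ||M|| = 19/6.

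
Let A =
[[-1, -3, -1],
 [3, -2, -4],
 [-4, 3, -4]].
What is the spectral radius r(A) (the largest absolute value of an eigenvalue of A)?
r(A) = 5

The eigenvalues of A are the roots of its characteristic polynomial. With M = A (coefficients from the trace, the sum of principal 2x2 minors, and det A):
  p(λ) = det(λ I - M) = λ^3 + 7λ^2 + 31λ + 105.
By the rational root theorem any rational root is an integer divisor of 105. Testing λ = -5: p(-5) = -125 + 175 - 155 + 105 = 0, so λ = -5 is a root. Dividing out (λ + 5) leaves p(λ) = (λ + 5)(λ^2 + 2λ + 21). For λ^2 + 2λ + 21 the discriminant is -80. It is negative, so the roots are the complex-conjugate pair λ = -1 ± (sqrt(80)/2) i ≈ -1 ± 4.4721i. For a conjugate pair the product of the roots equals the constant term, so |λ|^2 = 21 and |λ| = sqrt(21) ≈ 4.5826.
Thus the eigenvalues (to 4 decimals) are -1 ± 4.4721i (modulus 4.5826); -5 (modulus 5). The spectral radius is the largest modulus: r(A) = 5. (Cross-check: r(A) ≤ ||A||_2 ≈ 6.4412; equality holds whenever A is normal, though it can also hold for some non-normal A.)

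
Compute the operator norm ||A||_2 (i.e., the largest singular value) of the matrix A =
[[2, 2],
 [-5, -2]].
||A||_2 = 6 (= sqrt(largest eigenvalue of A^T A))

||A||_2 = sigma_max(A) = sqrt(lambda_max(A^T A)). Form the symmetric matrix M = A^T A =
[[29, 14],
 [14, 8]].
Its characteristic polynomial (trace, determinant of M give the coefficients) is
  p(λ) = det(λ I - M) = λ^2 - 37λ + 36.
For λ^2 - 37λ + 36 the discriminant is 1225. It is a perfect square (35^2), so the roots are rational: λ = (37 ± 35)/2 = 36, 1.
So the eigenvalues of A^T A are ≈ 1, 36 (all ≥ 0, as they must be for A^T A). The largest is λ_max = 36, hence ||A||_2 = sqrt(λ_max) = 6.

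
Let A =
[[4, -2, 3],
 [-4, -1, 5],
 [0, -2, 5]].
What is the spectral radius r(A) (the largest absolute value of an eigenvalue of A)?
r(A) ≈ 5.9173

The eigenvalues of A are the roots of its characteristic polynomial. With M = A (coefficients from the trace, the sum of principal 2x2 minors, and det A):
  p(λ) = det(λ I - M) = λ^3 - 8λ^2 + 13λ - 4.
No integer candidate from the rational root theorem (±divisors of 4) is a root, so the roots are irrational. The cubic discriminant is Δ = 892 > 0, so there are three distinct real roots. p(0) = -4 and p(1) = 2 have opposite signs, so a root lies in (0, 1); Newton's method refines it to λ ≈ 0.4023. p(1) = 2 and p(2) = -2 have opposite signs, so a root lies in (1, 2); Newton's method refines it to λ ≈ 1.6804. p(5) = -14 and p(6) = 2 have opposite signs, so a root lies in (5, 6); Newton's method refines it to λ ≈ 5.9173. Check (Vieta): the three roots sum to 8, matching tr M = 8.
Thus the eigenvalues (to 4 decimals) are 0.4023 (modulus 0.4023); 1.6804 (modulus 1.6804); 5.9173 (modulus 5.9173). The spectral radius is the largest modulus: r(A) ≈ 5.9173. (Cross-check: r(A) ≤ ||A||_2 ≈ 8.2296; equality holds whenever A is normal, though it can also hold for some non-normal A.)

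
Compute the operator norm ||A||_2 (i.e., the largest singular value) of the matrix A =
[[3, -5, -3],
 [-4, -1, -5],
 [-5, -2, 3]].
||A||_2 ≈ 7.4172 (= sqrt(largest eigenvalue of A^T A))

||A||_2 = sigma_max(A) = sqrt(lambda_max(A^T A)). Form the symmetric matrix M = A^T A =
[[50, -1, -4],
 [-1, 30, 14],
 [-4, 14, 43]].
Its characteristic polynomial (trace, sum of principal 2x2 minors, determinant of M give the coefficients) is
  p(λ) = det(λ I - M) = λ^3 - 123λ^2 + 4727λ - 54289.
No integer candidate from the rational root theorem (±divisors of 54289) is a root, so the roots are irrational. The cubic discriminant is Δ = 50375632 > 0, so there are three distinct real roots. p(21) = -4 and p(22) = 821 have opposite signs, so a root lies in (21, 22); Newton's method refines it to λ ≈ 21.0045. p(46) = 221 and p(47) = -4 have opposite signs, so a root lies in (46, 47); Newton's method refines it to λ ≈ 46.9808. p(55) = -4 and p(56) = 311 have opposite signs, so a root lies in (55, 56); Newton's method refines it to λ ≈ 55.0147. Check (Vieta): the three roots sum to 123, matching tr M = 123.
So the eigenvalues of A^T A are ≈ 21.0045, 46.9808, 55.0147 (all ≥ 0, as they must be for A^T A). The largest is λ_max ≈ 55.0147, hence ||A||_2 = sqrt(λ_max) ≈ 7.4172.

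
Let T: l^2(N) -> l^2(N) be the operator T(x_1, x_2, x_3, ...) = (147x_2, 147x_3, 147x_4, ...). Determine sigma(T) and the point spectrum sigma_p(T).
sigma(T) = closed disk {z in C : |z| ≤ 147}; sigma_p(T) = open disk {z in C : |z| < 147}

Note T = 147·V where V is the unit left shift (V x)_k = x_{k+1}; so sigma(T) = 147·sigma(V) and ||T|| = 147||V||. ||T x||^2 = 21609sum_{k≥2} |x_k|^2 ≤ 21609||x||^2, with equality on {x : x_1 = 0}, so ||T|| = 147. For any lambda with |lambda| < 147, set r = lambda/147 (|r| < 1); the vector x = (1, r, r^2, ...) is in l^2 and satisfies T x = 147(r, r^2, ...) = lambda x, so lambda is an eigenvalue. On the boundary |lambda| = 147 the geometric series diverges, so no l^2 eigenvector exists, but these lambda lie in the approximate point spectrum. Hence sigma(T) is the closed disk of radius 147 and sigma_p(T) is the open disk.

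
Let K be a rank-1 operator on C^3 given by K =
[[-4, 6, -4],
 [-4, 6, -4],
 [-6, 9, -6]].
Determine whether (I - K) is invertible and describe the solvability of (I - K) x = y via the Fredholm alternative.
(I - K) is invertible (det(I - K) = 5 ≠ 0), so for every y in C^3 the equation (I - K) x = y has a unique solution.

K has rank 1, so it is an outer product K = u v^T: every row of K is a multiple of one row vector. Reading off the entries, u = (2, 2, 3) and v = (-2, 3, -2) (row i of K equals u_i·v^T). A rank-one matrix u v^T satisfies K u = u (v·u) and kills the (2)-dimensional subspace v^⊥, so its characteristic polynomial is lambda^2 (lambda - v·u) with v·u = tr K = -4. Hence the eigenvalues of I - K are 1 (multiplicity 2) and 1 - (-4) = 5, so det(I - K) = 5. (Direct check: I - K =
[[5, -6, 4],
 [4, -5, 4],
 [6, -9, 7]]
has determinant 5.) The finite-dimensional Fredholm alternative says: either (I - K) is invertible, or ker(I - K) ≠ {0} and then range(I - K) = ker((I - K)^*)^⊥, with dim ker(I - K) = dim ker((I - K)^*). Since det(I - K) ≠ 0, 1 is not an eigenvalue of K and ker(I - K) = {0}, so we are in the first case: for every y there is a unique x = (I - K)^(-1) y. Explicitly, by the Sherman–Morrison formula, (I - u v^T)^(-1) = I + u v^T/(1 - v·u), i.e. (I - K)^(-1) = I + K/(5).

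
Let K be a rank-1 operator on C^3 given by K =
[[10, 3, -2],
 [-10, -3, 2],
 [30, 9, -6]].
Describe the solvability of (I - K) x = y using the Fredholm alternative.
(I - K) is singular (det(I - K) = 0, i.e. 1 ∈ sigma(K)). (I - K) x = y is solvable iff y ⊥ ker((I - K)^*) = span{(10, 3, -2)}, i.e. iff 10y_1 + 3y_2 - 2y_3 = 0. When solvable, the solutions are x = y + c·(1, -1, 3), c arbitrary (ker(I - K) = span{(1, -1, 3)}, dimension 1).

K has rank 1, so it is an outer product K = u v^T: every row of K is a multiple of one row vector. Reading off the entries, u = (1, -1, 3) and v = (10, 3, -2) (row i of K equals u_i·v^T). A rank-one matrix u v^T satisfies K u = u (v·u) and kills the (2)-dimensional subspace v^⊥, so its characteristic polynomial is lambda^2 (lambda - v·u) with v·u = tr K = 1. Hence the eigenvalues of I - K are 1 (multiplicity 2) and 1 - (1) = 0, so det(I - K) = 0. (Direct check: I - K =
[[-9, -3, 2],
 [10, 4, -2],
 [-30, -9, 7]]
has determinant 0.) So 1 is an eigenvalue of K and (I - K) is not invertible. The finite-dimensional Fredholm alternative says: either (I - K) is invertible, or ker(I - K) ≠ {0} and then range(I - K) = ker((I - K)^*)^⊥, with dim ker(I - K) = dim ker((I - K)^*). We are in the second case, so we need both kernels. Kernel of I - K: (I - K) u = u - u (v·u) = u - u = 0, so ker(I - K) = span{u} = span{(1, -1, 3)} (it is exactly 1-dimensional because rank(I - K) = 2). Kernel of the adjoint: K is real, so (I - K)^* = I - K^T = I - v u^T, and (I - v u^T) v = v - v (u·v) = 0; hence ker((I - K)^*) = span{v} = span{(10, 3, -2)}. Therefore (I - K) x = y is solvable iff <y, v> = 0, i.e. iff 10y_1 + 3y_2 - 2y_3 = 0. When this holds, K y = u (v·y) = 0, so (I - K) y = y and x = y is a particular solution; the full solution set is the line x = y + c·u = y + c·(1, -1, 3), c ∈ C.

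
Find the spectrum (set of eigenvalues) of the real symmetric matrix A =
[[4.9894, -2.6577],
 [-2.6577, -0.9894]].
sigma(A) ≈ {-2, 6}

A is real symmetric, so its spectrum consists of real eigenvalues. Expanding the characteristic polynomial of the displayed matrix gives
  det(λ I - A) = p(λ) = λ^2 + (-4)λ + (-12).
Solving p(λ) = 0 yields eigenvalues ≈ -2, 6. (A is shown rounded to 4 decimals, so these recover the underlying integer eigenvalues to within that precision.)
Verification: the trace of A = 4 equals the sum of eigenvalues 4, and det(A) ≈ -11.9999 matches the eigenvalue product -12.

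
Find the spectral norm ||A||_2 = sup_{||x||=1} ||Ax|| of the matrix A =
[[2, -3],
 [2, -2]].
||A||_2 = sqrt((21 + sqrt(425))/2) ≈ 4.5616 (= sqrt(largest eigenvalue of A^T A))

||A||_2 = sigma_max(A) = sqrt(lambda_max(A^T A)). Form the symmetric matrix M = A^T A =
[[8, -10],
 [-10, 13]].
Its characteristic polynomial (trace, determinant of M give the coefficients) is
  p(λ) = det(λ I - M) = λ^2 - 21λ + 4.
For λ^2 - 21λ + 4 the discriminant is 425. It is nonnegative but not a perfect square, so the roots are real and irrational: λ = (21 ± sqrt(425))/2 ≈ 20.8078, 0.1922.
So the eigenvalues of A^T A are ≈ 0.1922, 20.8078 (all ≥ 0, as they must be for A^T A). The largest is λ_max = (21 + sqrt(425))/2 ≈ 20.8078, hence ||A||_2 = sqrt(λ_max) = sqrt((21 + sqrt(425))/2) ≈ 4.5616.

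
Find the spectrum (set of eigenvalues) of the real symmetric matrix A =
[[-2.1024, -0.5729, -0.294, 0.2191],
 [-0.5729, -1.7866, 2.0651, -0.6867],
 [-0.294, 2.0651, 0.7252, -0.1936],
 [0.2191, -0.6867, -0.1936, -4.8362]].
sigma(A) ≈ {-5, -3, -2, 2}

A is real symmetric, so its spectrum consists of real eigenvalues. Expanding the characteristic polynomial of the displayed matrix gives
  det(λ I - A) = p(λ) = λ^4 + (8)λ^3 + (11)λ^2 + (-31.9986)λ + (-59.9986).
Solving p(λ) = 0 yields eigenvalues ≈ -5, -3, -2, 2. (A is shown rounded to 4 decimals, so these recover the underlying integer eigenvalues to within that precision.)
Verification: the trace of A = -8 equals the sum of eigenvalues -8, and det(A) ≈ -59.9986 matches the eigenvalue product -60.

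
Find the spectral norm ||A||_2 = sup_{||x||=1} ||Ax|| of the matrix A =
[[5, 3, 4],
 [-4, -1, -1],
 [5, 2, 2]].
||A||_2 ≈ 9.8867 (= sqrt(largest eigenvalue of A^T A))

||A||_2 = sigma_max(A) = sqrt(lambda_max(A^T A)). Form the symmetric matrix M = A^T A =
[[66, 29, 34],
 [29, 14, 17],
 [34, 17, 21]].
Its characteristic polynomial (trace, sum of principal 2x2 minors, determinant of M give the coefficients) is
  p(λ) = det(λ I - M) = λ^3 - 101λ^2 + 318λ - 9.
No integer candidate from the rational root theorem (±divisors of 9) is a root, so the roots are irrational. The cubic discriminant is Δ = 871046289 > 0, so there are three distinct real roots. p(0) = -9 and p(1) = 209 have opposite signs, so a root lies in (0, 1); Newton's method refines it to λ ≈ 0.0286. p(3) = 63 and p(4) = -289 have opposite signs, so a root lies in (3, 4); Newton's method refines it to λ ≈ 3.2238. p(97) = -6799 and p(98) = 2343 have opposite signs, so a root lies in (97, 98); Newton's method refines it to λ ≈ 97.7477. Check (Vieta): the three roots sum to 101, matching tr M = 101.
So the eigenvalues of A^T A are ≈ 0.0286, 3.2238, 97.7477 (all ≥ 0, as they must be for A^T A). The largest is λ_max ≈ 97.7477, hence ||A||_2 = sqrt(λ_max) ≈ 9.8867.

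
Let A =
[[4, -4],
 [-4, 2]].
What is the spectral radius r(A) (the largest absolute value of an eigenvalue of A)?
r(A) = (6 + sqrt(68))/2 ≈ 7.1231

The eigenvalues of A are the roots of its characteristic polynomial. With M = A (coefficients from the trace and determinant):
  p(λ) = det(λ I - M) = λ^2 - 6λ - 8.
For λ^2 - 6λ - 8 the discriminant is 68. It is nonnegative but not a perfect square, so the roots are real and irrational: λ = (6 ± sqrt(68))/2 ≈ 7.1231, -1.1231.
Thus the eigenvalues (to 4 decimals) are 7.1231 (modulus 7.1231); -1.1231 (modulus 1.1231). The spectral radius is the largest modulus: r(A) = (6 + sqrt(68))/2 ≈ 7.1231. (Cross-check: r(A) ≤ ||A||_2 ≈ 7.1231; equality holds whenever A is normal, though it can also hold for some non-normal A.)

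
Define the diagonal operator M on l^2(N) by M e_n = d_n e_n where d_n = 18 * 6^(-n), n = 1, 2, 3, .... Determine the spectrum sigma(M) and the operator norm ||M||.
sigma(M) = {18 * 6^(-n) : n ≥ 1} ∪ {0}; ||M|| = 3

A bounded diagonal operator on l^2 with diagonal entries d_n has spectrum equal to the closure of {d_n : n ≥ 1}: every d_n is an eigenvalue (with eigenvector e_n), so {d_n} ⊂ sigma(M); the spectrum is closed, so its closure is too; and for lambda not in the closure, (M - lambda I) has bounded inverse (the diagonal entries 1/(d_n - lambda) are bounded). For our sequence d_n = 18 * 6^(-n), n = 1, 2, 3, ...:
  - {d_n} = {18 * 6^(-n) : n ≥ 1}; the only limit point is 0
  - closure = {18 * 6^(-n) : n ≥ 1} ∪ {0}
For the norm: a diagonal operator has ||M|| = sup_n |d_n|. Here d_n = 18 * 6^(-n) is positive and decreasing, so sup_n |d_n| = d_1 = 18/6 = 3. So ||M|| = 3.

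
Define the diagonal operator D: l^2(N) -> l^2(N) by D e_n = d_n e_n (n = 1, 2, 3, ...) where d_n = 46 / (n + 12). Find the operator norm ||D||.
||D|| = 46/13 (attained at n = 1)

For D diagonal, ||D|| = sup_n |d_n| = sup_n 46/(n + 12). This is positive and strictly decreasing in n, so the supremum is attained at n = 1: d_1 = 46/(1 + 12) = 46/13. Hence ||D|| = 46/13.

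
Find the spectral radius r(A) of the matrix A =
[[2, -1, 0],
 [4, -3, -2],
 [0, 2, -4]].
r(A) ≈ 3.6603

The eigenvalues of A are the roots of its characteristic polynomial. With M = A (coefficients from the trace, the sum of principal 2x2 minors, and det A):
  p(λ) = det(λ I - M) = λ^3 + 5λ^2 + 6λ - 16.
No integer candidate from the rational root theorem (±divisors of 16) is a root, so the roots are irrational. The cubic discriminant is Δ = -7516 < 0, so there is one real root and a complex-conjugate pair. p(1) = -4 and p(2) = 24 have opposite signs, so a root lies in (1, 2); Newton's method refines it to λ ≈ 1.1943. Dividing out (λ - (1.1943)) leaves approximately λ^2 + 6.1943λ + 13.3975. For λ^2 + 6.1943λ + 13.3975 the discriminant is -15.2212. It is negative, so the remaining roots are the complex-conjugate pair λ ≈ -3.0971 ± 1.9507i. Their product equals the constant term, so |λ|^2 ≈ 13.3975 and |λ| ≈ 3.6603.
Thus the eigenvalues (to 4 decimals) are 1.1943 (modulus 1.1943); -3.0971 ± 1.9507i (modulus 3.6603). The spectral radius is the largest modulus: r(A) ≈ 3.6603. (Cross-check: r(A) ≤ ||A||_2 ≈ 5.7773; equality holds whenever A is normal, though it can also hold for some non-normal A.)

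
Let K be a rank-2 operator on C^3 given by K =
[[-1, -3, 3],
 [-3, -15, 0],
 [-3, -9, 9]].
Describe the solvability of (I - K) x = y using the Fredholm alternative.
(I - K) is invertible (det(I - K) = -121 ≠ 0), so for every y in C^3 the equation (I - K) x = y has a unique solution.

K has rank 2 and factors as K = U V^T = u1 v1^T + u2 v2^T with u1 = (-1, -3, -3), v1 = (1, 3, -3), u2 = (0, -3, 0), v2 = (0, 2, 3) (multiplying out reproduces the displayed K). The nonzero eigenvalues of U V^T coincide with those of the 2 x 2 matrix G = V^T U = [[v1·u1, v1·u2], [v2·u1, v2·u2]] = [[-1, -9], [-15, -6]], and by the Sylvester determinant identity det(I_3 - U V^T) = det(I_2 - V^T U) = det([[2, 9], [15, 7]]) = (2)(7) - (9)(15) = -121. (Direct check: I - K =
[[2, 3, -3],
 [3, 16, 0],
 [3, 9, -8]]
has determinant -121.) The finite-dimensional Fredholm alternative says: either (I - K) is invertible, or ker(I - K) ≠ {0} and then range(I - K) = ker((I - K)^*)^⊥, with dim ker(I - K) = dim ker((I - K)^*). Since det(I - K) ≠ 0, 1 is not an eigenvalue of K and ker(I - K) = {0}, so we are in the first case: for every y there is a unique x = (I - K)^(-1) y. (Explicitly, by the Woodbury identity, (I - U V^T)^(-1) = I + U (I_2 - G)^(-1) V^T.)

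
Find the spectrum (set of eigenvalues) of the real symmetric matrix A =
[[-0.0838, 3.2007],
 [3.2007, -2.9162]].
sigma(A) ≈ {-5, 2}

A is real symmetric, so its spectrum consists of real eigenvalues. Expanding the characteristic polynomial of the displayed matrix gives
  det(λ I - A) = p(λ) = λ^2 + (3)λ + (-10).
Solving p(λ) = 0 yields eigenvalues ≈ -5, 2. (A is shown rounded to 4 decimals, so these recover the underlying integer eigenvalues to within that precision.)
Verification: the trace of A = -3 equals the sum of eigenvalues -3, and det(A) ≈ -10.0001 matches the eigenvalue product -10.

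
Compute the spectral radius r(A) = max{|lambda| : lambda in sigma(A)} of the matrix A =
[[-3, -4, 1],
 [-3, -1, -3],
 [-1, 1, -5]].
r(A) = (5 + sqrt(45))/2 ≈ 5.8541

The eigenvalues of A are the roots of its characteristic polynomial. With M = A (coefficients from the trace, the sum of principal 2x2 minors, and det A):
  p(λ) = det(λ I - M) = λ^3 + 9λ^2 + 15λ - 20.
By the rational root theorem any rational root is an integer divisor of 20. Testing λ = -4: p(-4) = -64 + 144 - 60 - 20 = 0, so λ = -4 is a root. Dividing out (λ + 4) leaves p(λ) = (λ + 4)(λ^2 + 5λ - 5). For λ^2 + 5λ - 5 the discriminant is 45. It is nonnegative but not a perfect square, so the roots are real and irrational: λ = (-5 ± sqrt(45))/2 ≈ 0.8541, -5.8541.
Thus the eigenvalues (to 4 decimals) are 0.8541 (modulus 0.8541); -5.8541 (modulus 5.8541); -4 (modulus 4). The spectral radius is the largest modulus: r(A) = (5 + sqrt(45))/2 ≈ 5.8541. (Cross-check: r(A) ≤ ||A||_2 ≈ 6.3775; equality holds whenever A is normal, though it can also hold for some non-normal A.)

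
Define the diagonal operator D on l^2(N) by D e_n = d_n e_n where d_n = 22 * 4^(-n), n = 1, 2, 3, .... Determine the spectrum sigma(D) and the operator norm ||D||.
sigma(D) = {22 * 4^(-n) : n ≥ 1} ∪ {0}; ||D|| = 11/2

A bounded diagonal operator on l^2 with diagonal entries d_n has spectrum equal to the closure of {d_n : n ≥ 1}: every d_n is an eigenvalue (with eigenvector e_n), so {d_n} ⊂ sigma(D); the spectrum is closed, so its closure is too; and for lambda not in the closure, (D - lambda I) has bounded inverse (the diagonal entries 1/(d_n - lambda) are bounded). For our sequence d_n = 22 * 4^(-n), n = 1, 2, 3, ...:
  - {d_n} = {22 * 4^(-n) : n ≥ 1}; the only limit point is 0
  - closure = {22 * 4^(-n) : n ≥ 1} ∪ {0}
For the norm: a diagonal operator has ||D|| = sup_n |d_n|. Here d_n = 22 * 4^(-n) is positive and decreasing, so sup_n |d_n| = d_1 = 22/4 = 11/2. So ||D|| = 11/2.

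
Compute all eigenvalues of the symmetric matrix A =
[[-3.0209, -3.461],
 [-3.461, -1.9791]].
sigma(A) ≈ {-6, 1}

A is real symmetric, so its spectrum consists of real eigenvalues. Expanding the characteristic polynomial of the displayed matrix gives
  det(λ I - A) = p(λ) = λ^2 + (5)λ + (-6).
Solving p(λ) = 0 yields eigenvalues ≈ -6, 1. (A is shown rounded to 4 decimals, so these recover the underlying integer eigenvalues to within that precision.)
Verification: the trace of A = -5 equals the sum of eigenvalues -5, and det(A) ≈ -5.9999 matches the eigenvalue product -6.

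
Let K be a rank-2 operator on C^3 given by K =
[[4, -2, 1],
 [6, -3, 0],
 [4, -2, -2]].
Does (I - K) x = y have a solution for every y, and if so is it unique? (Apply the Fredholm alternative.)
(I - K) is invertible (det(I - K) = -4 ≠ 0), so for every y in C^3 the equation (I - K) x = y has a unique solution.

K has rank 2 and factors as K = U V^T = u1 v1^T + u2 v2^T with u1 = (-2, -3, -2), v1 = (-2, 1, 0), u2 = (-1, 0, 2), v2 = (0, 0, -1) (multiplying out reproduces the displayed K). The nonzero eigenvalues of U V^T coincide with those of the 2 x 2 matrix G = V^T U = [[v1·u1, v1·u2], [v2·u1, v2·u2]] = [[1, 2], [2, -2]], and by the Sylvester determinant identity det(I_3 - U V^T) = det(I_2 - V^T U) = det([[0, -2], [-2, 3]]) = (0)(3) - (-2)(-2) = -4. (Direct check: I - K =
[[-3, 2, -1],
 [-6, 4, 0],
 [-4, 2, 3]]
has determinant -4.) The finite-dimensional Fredholm alternative says: either (I - K) is invertible, or ker(I - K) ≠ {0} and then range(I - K) = ker((I - K)^*)^⊥, with dim ker(I - K) = dim ker((I - K)^*). Since det(I - K) ≠ 0, 1 is not an eigenvalue of K and ker(I - K) = {0}, so we are in the first case: for every y there is a unique x = (I - K)^(-1) y. (Explicitly, by the Woodbury identity, (I - U V^T)^(-1) = I + U (I_2 - G)^(-1) V^T.)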